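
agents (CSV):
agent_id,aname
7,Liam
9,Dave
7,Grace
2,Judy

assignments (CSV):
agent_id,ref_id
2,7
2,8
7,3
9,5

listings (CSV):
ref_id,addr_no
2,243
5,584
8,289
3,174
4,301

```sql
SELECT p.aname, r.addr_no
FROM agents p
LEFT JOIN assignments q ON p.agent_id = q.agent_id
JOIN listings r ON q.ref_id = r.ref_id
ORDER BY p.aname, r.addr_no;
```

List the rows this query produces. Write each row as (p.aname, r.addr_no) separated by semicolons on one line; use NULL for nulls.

Step 1 — p LEFT JOIN q on agent_id → 5 row(s).
Then INNER JOIN `listings r` on ref_id: keep only rows whose q.ref_id appears in r.

(Dave, 584); (Grace, 174); (Judy, 289); (Liam, 174)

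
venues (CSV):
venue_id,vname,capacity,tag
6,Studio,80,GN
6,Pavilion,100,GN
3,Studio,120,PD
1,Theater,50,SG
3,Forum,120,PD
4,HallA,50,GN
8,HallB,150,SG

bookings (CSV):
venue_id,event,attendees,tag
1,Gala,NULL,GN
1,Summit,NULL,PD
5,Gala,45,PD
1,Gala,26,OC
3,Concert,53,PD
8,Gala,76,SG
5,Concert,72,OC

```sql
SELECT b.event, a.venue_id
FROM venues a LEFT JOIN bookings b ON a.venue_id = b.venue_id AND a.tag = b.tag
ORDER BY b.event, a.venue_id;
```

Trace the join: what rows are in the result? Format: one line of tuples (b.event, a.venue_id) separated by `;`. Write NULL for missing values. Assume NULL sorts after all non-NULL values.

(Concert, 3); (Concert, 3); (Gala, 8); (NULL, 1); (NULL, 4); (NULL, 6); (NULL, 6)

LEFT JOIN keeps every row from `venues`; unmatched rows get NULL for `bookings`'s columns.
Matching on a.venue_id = b.venue_id AND a.tag = b.tag.
- a (venue_id=6, tag=GN) has no partner → padded with NULL.
- a (venue_id=6, tag=GN) has no partner → padded with NULL.
- a (venue_id=3, tag=PD) pairs with 1 row(s) of b.
- a (venue_id=1, tag=SG) has no partner → padded with NULL.
- a (venue_id=3, tag=PD) pairs with 1 row(s) of b.
- a (venue_id=4, tag=GN) has no partner → padded with NULL.
- a (venue_id=8, tag=SG) pairs with 1 row(s) of b.
After projecting and ordering:
b.event | a.venue_id
Concert | 3
Concert | 3
Gala | 8
NULL | 1
NULL | 4
NULL | 6
NULL | 6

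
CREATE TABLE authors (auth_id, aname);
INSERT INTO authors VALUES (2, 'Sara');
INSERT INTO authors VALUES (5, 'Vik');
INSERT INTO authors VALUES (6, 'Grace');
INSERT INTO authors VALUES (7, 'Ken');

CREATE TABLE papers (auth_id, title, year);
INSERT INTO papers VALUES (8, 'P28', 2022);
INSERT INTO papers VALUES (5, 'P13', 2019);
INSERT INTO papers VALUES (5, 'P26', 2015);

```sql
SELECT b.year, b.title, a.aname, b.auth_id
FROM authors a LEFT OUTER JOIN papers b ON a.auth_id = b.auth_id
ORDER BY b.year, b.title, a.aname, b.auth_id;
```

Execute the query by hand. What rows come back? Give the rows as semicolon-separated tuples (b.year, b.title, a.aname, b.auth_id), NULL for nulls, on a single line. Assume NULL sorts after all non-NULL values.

(2015, P26, Vik, 5); (2019, P13, Vik, 5); (NULL, NULL, Grace, NULL); (NULL, NULL, Ken, NULL); (NULL, NULL, Sara, NULL)

LEFT JOIN keeps every row from `authors`; unmatched rows get NULL for `papers`'s columns.
Matching on a.auth_id = b.auth_id.
- a (auth_id=2) has no partner → padded with NULL.
- a (auth_id=5) pairs with 2 row(s) of b.
- a (auth_id=6) has no partner → padded with NULL.
- a (auth_id=7) has no partner → padded with NULL.
After projecting and ordering:
b.year | b.title | a.aname | b.auth_id
2015 | P26 | Vik | 5
2019 | P13 | Vik | 5
NULL | NULL | Grace | NULL
NULL | NULL | Ken | NULL
NULL | NULL | Sara | NULL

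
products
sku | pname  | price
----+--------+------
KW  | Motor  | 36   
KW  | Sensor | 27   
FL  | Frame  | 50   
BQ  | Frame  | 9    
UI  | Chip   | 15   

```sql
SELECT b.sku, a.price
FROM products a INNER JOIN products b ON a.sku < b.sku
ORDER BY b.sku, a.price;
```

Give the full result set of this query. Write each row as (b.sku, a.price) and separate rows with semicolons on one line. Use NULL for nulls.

(FL, 9); (KW, 9); (KW, 9); (KW, 50); (KW, 50); (UI, 9); (UI, 27); (UI, 36); (UI, 50)

INNER JOIN keeps only pairs where the ON condition holds.
Matching on a.sku < b.sku.
Matched pairs: 9.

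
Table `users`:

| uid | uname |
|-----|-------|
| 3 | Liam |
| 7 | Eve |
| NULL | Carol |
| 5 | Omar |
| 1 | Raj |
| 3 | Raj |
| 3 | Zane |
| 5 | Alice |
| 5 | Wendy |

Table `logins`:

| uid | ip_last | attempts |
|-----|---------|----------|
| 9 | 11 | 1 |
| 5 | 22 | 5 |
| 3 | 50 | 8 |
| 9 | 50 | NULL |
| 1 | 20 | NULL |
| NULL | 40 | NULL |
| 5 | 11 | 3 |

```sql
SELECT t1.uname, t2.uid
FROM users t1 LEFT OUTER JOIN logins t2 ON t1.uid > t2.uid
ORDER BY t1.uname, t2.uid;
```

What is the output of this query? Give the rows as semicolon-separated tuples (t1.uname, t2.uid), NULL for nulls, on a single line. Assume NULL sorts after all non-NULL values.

(Alice, 1); (Alice, 3); (Carol, NULL); (Eve, 1); (Eve, 3); (Eve, 5); (Eve, 5); (Liam, 1); (Omar, 1); (Omar, 3); (Raj, 1); (Raj, NULL); (Wendy, 1); (Wendy, 3); (Zane, 1)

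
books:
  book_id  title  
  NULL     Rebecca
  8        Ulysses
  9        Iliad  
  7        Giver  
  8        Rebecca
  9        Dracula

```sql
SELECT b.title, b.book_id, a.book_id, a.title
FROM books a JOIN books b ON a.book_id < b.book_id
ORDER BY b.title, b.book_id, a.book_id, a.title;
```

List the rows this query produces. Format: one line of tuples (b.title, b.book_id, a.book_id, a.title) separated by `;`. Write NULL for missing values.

(Dracula, 9, 7, Giver); (Dracula, 9, 8, Rebecca); (Dracula, 9, 8, Ulysses); (Iliad, 9, 7, Giver); (Iliad, 9, 8, Rebecca); (Iliad, 9, 8, Ulysses); (Rebecca, 8, 7, Giver); (Ulysses, 8, 7, Giver)

INNER JOIN keeps only pairs where the ON condition holds.
Matching on a.book_id < b.book_id. A NULL in a compared column never satisfies the condition.
- book_id=NULL: no matching b row, dropped.
- book_id=8: 2 matching b row(s), so 2 row(s) emitted.
- book_id=9: no matching b row, dropped.
- book_id=7: 4 matching b row(s), so 4 row(s) emitted.
- book_id=8: 2 matching b row(s), so 2 row(s) emitted.
- book_id=9: no matching b row, dropped.
After projecting and ordering:
b.title | b.book_id | a.book_id | a.title
Dracula | 9 | 7 | Giver
Dracula | 9 | 8 | Rebecca
Dracula | 9 | 8 | Ulysses
Iliad | 9 | 7 | Giver
Iliad | 9 | 8 | Rebecca
Iliad | 9 | 8 | Ulysses
Rebecca | 8 | 7 | Giver
Ulysses | 8 | 7 | Giver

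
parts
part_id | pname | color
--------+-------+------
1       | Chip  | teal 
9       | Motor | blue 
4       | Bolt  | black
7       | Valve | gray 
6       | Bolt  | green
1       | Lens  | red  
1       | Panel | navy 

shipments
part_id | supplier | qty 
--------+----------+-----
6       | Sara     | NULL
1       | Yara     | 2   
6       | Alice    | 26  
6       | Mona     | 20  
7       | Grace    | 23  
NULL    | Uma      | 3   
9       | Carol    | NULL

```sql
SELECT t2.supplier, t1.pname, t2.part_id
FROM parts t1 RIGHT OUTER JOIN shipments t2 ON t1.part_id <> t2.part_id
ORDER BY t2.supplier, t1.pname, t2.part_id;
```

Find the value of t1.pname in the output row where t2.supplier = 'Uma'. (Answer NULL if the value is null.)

RIGHT JOIN keeps every row from `shipments`; unmatched rows get NULL for `parts`'s columns.
Matching on t1.part_id <> t2.part_id. A NULL in a compared column never satisfies the condition.
- t1[0] part_id=1 → 5 match(es) in t2 → 5 row(s).
- t1[1] part_id=9 → 5 match(es) in t2 → 5 row(s).
- t1[2] part_id=4 → 6 match(es) in t2 → 6 row(s).
- t1[3] part_id=7 → 5 match(es) in t2 → 5 row(s).
- t1[4] part_id=6 → 3 match(es) in t2 → 3 row(s).
- t1[5] part_id=1 → 5 match(es) in t2 → 5 row(s).
- t1[6] part_id=1 → 5 match(es) in t2 → 5 row(s).
- plus 1 unmatched t2 row(s), each kept with NULL t1 columns.

NULL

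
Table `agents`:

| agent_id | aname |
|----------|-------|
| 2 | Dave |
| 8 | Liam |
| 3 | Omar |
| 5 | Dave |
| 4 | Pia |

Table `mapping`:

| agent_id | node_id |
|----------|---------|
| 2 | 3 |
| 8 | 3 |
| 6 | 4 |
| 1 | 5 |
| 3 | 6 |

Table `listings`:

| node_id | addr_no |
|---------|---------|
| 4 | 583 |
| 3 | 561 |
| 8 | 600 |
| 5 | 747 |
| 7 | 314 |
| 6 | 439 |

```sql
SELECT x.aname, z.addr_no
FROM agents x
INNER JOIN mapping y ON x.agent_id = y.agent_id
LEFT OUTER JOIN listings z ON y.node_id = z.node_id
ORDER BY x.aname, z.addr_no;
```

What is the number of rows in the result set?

Joins associate left-to-right: agents INNER JOIN mapping on agent_id gives 3 intermediate row(s).
Then LEFT JOIN `listings z` on node_id: each of those 3 rows is kept; rows whose y.node_id has no match in z get NULL for z's columns.
Result: 3 row(s).

3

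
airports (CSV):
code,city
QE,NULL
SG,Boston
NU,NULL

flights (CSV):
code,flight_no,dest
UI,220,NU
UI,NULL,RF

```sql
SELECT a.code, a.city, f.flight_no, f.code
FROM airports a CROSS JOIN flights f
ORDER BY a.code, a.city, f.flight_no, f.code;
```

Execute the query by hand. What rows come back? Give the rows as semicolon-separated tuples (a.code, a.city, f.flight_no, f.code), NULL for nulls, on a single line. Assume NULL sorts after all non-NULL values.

CROSS JOIN pairs every row of `airports` with every row of `flights`: 3 × 2 = 6 rows.

(NU, NULL, 220, UI); (NU, NULL, NULL, UI); (QE, NULL, 220, UI); (QE, NULL, NULL, UI); (SG, Boston, 220, UI); (SG, Boston, NULL, UI)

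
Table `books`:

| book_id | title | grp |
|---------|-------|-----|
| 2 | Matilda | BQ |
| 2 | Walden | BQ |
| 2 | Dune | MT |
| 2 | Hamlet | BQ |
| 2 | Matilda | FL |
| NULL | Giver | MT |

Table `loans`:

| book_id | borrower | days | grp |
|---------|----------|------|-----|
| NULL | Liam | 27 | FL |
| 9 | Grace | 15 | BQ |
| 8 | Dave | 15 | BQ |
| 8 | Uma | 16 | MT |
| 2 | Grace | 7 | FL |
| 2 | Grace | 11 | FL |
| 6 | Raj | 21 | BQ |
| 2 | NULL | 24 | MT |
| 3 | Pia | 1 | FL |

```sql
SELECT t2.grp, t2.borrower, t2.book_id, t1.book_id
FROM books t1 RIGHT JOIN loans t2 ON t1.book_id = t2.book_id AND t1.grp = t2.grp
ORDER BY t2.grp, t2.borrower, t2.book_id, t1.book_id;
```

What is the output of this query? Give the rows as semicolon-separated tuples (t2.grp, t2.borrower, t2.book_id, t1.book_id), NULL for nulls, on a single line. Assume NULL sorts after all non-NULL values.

RIGHT JOIN keeps every row from `loans`; unmatched rows get NULL for `books`'s columns.
Matching on t1.book_id = t2.book_id AND t1.grp = t2.grp. A NULL in a compared column never satisfies the condition.
- book_id=2, grp=BQ: no matching t2 row.
- book_id=2, grp=BQ: no matching t2 row.
- book_id=2, grp=MT: 1 matching t2 row(s), so 1 row(s) emitted.
- book_id=2, grp=BQ: no matching t2 row.
- book_id=2, grp=FL: 2 matching t2 row(s), so 2 row(s) emitted.
- book_id=NULL, grp=MT: no matching t2 row.
- plus 6 unmatched t2 row(s), each kept with NULL t1 columns.
After projecting and ordering:
t2.grp | t2.borrower | t2.book_id | t1.book_id
BQ | Dave | 8 | NULL
BQ | Grace | 9 | NULL
BQ | Raj | 6 | NULL
FL | Grace | 2 | 2
FL | Grace | 2 | 2
FL | Liam | NULL | NULL
FL | Pia | 3 | NULL
MT | Uma | 8 | NULL
MT | NULL | 2 | 2

(BQ, Dave, 8, NULL); (BQ, Grace, 9, NULL); (BQ, Raj, 6, NULL); (FL, Grace, 2, 2); (FL, Grace, 2, 2); (FL, Liam, NULL, NULL); (FL, Pia, 3, NULL); (MT, Uma, 8, NULL); (MT, NULL, 2, 2)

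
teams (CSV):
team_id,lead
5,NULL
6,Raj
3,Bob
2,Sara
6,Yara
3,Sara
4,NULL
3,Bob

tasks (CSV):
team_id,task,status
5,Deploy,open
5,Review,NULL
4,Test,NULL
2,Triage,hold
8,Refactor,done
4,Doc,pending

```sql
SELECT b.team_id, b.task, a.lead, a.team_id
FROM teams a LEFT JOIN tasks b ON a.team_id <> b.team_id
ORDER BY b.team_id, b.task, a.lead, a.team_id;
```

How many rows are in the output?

43

LEFT JOIN keeps every row from `teams`; unmatched rows get NULL for `tasks`'s columns.
Matching on a.team_id <> b.team_id.
- a[0] team_id=5 → 4 match(es) in b → 4 row(s).
- a[1] team_id=6 → 6 match(es) in b → 6 row(s).
- a[2] team_id=3 → 6 match(es) in b → 6 row(s).
- a[3] team_id=2 → 5 match(es) in b → 5 row(s).
- a[4] team_id=6 → 6 match(es) in b → 6 row(s).
- a[5] team_id=3 → 6 match(es) in b → 6 row(s).
- a[6] team_id=4 → 4 match(es) in b → 4 row(s).
- a[7] team_id=3 → 6 match(es) in b → 6 row(s).
Total: 43 rows.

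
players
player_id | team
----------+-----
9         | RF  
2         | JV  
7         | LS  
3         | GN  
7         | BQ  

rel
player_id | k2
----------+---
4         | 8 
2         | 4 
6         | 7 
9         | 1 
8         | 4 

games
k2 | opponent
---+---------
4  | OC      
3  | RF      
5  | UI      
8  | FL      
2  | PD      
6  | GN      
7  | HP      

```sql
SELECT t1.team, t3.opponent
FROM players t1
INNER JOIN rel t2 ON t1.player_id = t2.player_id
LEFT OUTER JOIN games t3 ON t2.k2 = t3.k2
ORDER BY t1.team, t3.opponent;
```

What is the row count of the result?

Joins associate left-to-right: players INNER JOIN rel on player_id gives 2 intermediate row(s).
Then LEFT JOIN `games t3` on k2: each of those 2 rows is kept; rows whose t2.k2 has no match in t3 get NULL for t3's columns.
Result: 2 row(s).

2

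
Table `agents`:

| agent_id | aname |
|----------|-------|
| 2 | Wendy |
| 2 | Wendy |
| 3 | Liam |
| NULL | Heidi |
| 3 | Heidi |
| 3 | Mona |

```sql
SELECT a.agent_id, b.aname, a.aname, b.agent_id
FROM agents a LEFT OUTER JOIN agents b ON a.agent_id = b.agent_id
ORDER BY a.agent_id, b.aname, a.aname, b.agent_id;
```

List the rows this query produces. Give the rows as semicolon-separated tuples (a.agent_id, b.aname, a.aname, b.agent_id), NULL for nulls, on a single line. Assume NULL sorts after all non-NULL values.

LEFT JOIN keeps every row from `agents a`; unmatched rows get NULL for `agents b`'s columns.
Matching on a.agent_id = b.agent_id. A NULL in a compared column never satisfies the condition.
- agent_id=2: 2 matching b row(s), so 2 row(s) emitted.
- agent_id=2: 2 matching b row(s), so 2 row(s) emitted.
- agent_id=3: 3 matching b row(s), so 3 row(s) emitted.
- agent_id=NULL: no b row matches, row kept with b columns NULL.
- agent_id=3: 3 matching b row(s), so 3 row(s) emitted.
- agent_id=3: 3 matching b row(s), so 3 row(s) emitted.

(2, Wendy, Wendy, 2); (2, Wendy, Wendy, 2); (2, Wendy, Wendy, 2); (2, Wendy, Wendy, 2); (3, Heidi, Heidi, 3); (3, Heidi, Liam, 3); (3, Heidi, Mona, 3); (3, Liam, Heidi, 3); (3, Liam, Liam, 3); (3, Liam, Mona, 3); (3, Mona, Heidi, 3); (3, Mona, Liam, 3); (3, Mona, Mona, 3); (NULL, NULL, Heidi, NULL)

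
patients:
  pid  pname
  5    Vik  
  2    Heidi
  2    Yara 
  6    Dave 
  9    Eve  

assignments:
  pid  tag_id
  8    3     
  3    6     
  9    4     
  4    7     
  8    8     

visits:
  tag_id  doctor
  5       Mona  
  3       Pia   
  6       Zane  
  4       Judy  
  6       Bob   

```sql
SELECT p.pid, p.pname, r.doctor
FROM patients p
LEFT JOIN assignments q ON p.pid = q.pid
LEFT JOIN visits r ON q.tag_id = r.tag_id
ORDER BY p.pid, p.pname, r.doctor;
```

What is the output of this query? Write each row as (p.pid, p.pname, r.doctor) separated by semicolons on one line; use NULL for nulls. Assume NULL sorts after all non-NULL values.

(2, Heidi, NULL); (2, Yara, NULL); (5, Vik, NULL); (6, Dave, NULL); (9, Eve, Judy)

Step 1 — p LEFT JOIN q on pid → 5 row(s).
Then LEFT JOIN `visits r` on tag_id: each of those 5 rows is kept; rows whose q.tag_id has no match in r get NULL for r's columns.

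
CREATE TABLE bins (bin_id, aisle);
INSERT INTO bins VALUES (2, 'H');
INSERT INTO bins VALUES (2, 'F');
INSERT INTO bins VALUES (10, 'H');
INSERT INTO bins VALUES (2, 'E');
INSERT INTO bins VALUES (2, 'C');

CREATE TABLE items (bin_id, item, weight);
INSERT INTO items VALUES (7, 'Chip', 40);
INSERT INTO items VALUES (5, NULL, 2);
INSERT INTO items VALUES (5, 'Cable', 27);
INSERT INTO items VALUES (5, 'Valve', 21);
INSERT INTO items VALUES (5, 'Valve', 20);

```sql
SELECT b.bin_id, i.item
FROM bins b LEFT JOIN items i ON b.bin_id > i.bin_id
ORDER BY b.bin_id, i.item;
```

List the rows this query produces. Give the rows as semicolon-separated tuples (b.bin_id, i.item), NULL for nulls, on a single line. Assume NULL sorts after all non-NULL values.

LEFT JOIN keeps every row from `bins`; unmatched rows get NULL for `items`'s columns.
Matching on b.bin_id > i.bin_id.
- b (bin_id=2) has no partner → padded with NULL.
- b (bin_id=2) has no partner → padded with NULL.
- b (bin_id=10) pairs with 5 row(s) of i.
- b (bin_id=2) has no partner → padded with NULL.
- b (bin_id=2) has no partner → padded with NULL.
After projecting and ordering:
b.bin_id | i.item
2 | NULL
2 | NULL
2 | NULL
2 | NULL
10 | Cable
10 | Chip
10 | Valve
10 | Valve
10 | NULL

(2, NULL); (2, NULL); (2, NULL); (2, NULL); (10, Cable); (10, Chip); (10, Valve); (10, Valve); (10, NULL)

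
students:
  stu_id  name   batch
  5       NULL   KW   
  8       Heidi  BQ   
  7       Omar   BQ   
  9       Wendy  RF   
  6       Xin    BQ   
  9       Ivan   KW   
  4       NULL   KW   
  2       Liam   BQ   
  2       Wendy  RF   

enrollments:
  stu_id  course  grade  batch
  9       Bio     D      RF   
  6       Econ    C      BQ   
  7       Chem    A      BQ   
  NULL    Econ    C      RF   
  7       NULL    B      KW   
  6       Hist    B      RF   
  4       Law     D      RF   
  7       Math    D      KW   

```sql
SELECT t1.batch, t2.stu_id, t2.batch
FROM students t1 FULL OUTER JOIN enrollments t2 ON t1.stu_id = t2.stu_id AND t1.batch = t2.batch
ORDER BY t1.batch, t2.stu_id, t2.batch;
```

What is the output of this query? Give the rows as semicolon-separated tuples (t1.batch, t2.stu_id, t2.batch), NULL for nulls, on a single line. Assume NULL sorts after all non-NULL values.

(BQ, 6, BQ); (BQ, 7, BQ); (BQ, NULL, NULL); (BQ, NULL, NULL); (KW, NULL, NULL); (KW, NULL, NULL); (KW, NULL, NULL); (RF, 9, RF); (RF, NULL, NULL); (NULL, 4, RF); (NULL, 6, RF); (NULL, 7, KW); (NULL, 7, KW); (NULL, NULL, RF)

FULL OUTER JOIN keeps every row from both sides; unmatched rows get NULL for the other side's columns.
Matching on t1.stu_id = t2.stu_id AND t1.batch = t2.batch. A NULL in a compared column never satisfies the condition.
- t1[0] stu_id=5, batch=KW → no match; kept with NULLs on the t2 side.
- t1[1] stu_id=8, batch=BQ → no match; kept with NULLs on the t2 side.
- t1[2] stu_id=7, batch=BQ → 1 match(es) in t2 → 1 row(s).
- t1[3] stu_id=9, batch=RF → 1 match(es) in t2 → 1 row(s).
- t1[4] stu_id=6, batch=BQ → 1 match(es) in t2 → 1 row(s).
- t1[5] stu_id=9, batch=KW → no match; kept with NULLs on the t2 side.
- t1[6] stu_id=4, batch=KW → no match; kept with NULLs on the t2 side.
- t1[7] stu_id=2, batch=BQ → no match; kept with NULLs on the t2 side.
- t1[8] stu_id=2, batch=RF → no match; kept with NULLs on the t2 side.
- 5 row(s) from t2 found no t1 partner → padded with NULL.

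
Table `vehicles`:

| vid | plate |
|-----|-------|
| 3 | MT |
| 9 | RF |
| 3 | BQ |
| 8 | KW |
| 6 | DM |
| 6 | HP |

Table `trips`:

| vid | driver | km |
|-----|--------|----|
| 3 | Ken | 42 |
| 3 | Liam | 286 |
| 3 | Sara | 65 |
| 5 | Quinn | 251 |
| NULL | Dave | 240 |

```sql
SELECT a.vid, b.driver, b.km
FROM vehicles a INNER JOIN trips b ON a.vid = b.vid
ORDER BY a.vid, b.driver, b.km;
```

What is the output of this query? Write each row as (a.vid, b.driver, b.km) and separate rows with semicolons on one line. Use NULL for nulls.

INNER JOIN keeps only pairs where the ON condition holds.
Matching on a.vid = b.vid. A NULL in a compared column never satisfies the condition.
Matched pairs: 6.

(3, Ken, 42); (3, Ken, 42); (3, Liam, 286); (3, Liam, 286); (3, Sara, 65); (3, Sara, 65)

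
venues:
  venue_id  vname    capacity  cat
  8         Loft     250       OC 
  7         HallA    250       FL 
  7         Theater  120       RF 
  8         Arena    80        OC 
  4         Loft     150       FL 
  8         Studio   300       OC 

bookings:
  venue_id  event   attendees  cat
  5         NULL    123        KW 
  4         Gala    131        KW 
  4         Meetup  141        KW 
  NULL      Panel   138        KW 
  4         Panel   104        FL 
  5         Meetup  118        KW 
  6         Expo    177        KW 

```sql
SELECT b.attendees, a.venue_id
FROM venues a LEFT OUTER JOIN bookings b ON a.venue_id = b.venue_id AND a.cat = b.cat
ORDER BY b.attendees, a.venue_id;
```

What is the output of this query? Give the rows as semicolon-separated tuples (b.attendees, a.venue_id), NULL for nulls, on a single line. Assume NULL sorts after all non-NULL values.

(104, 4); (NULL, 7); (NULL, 7); (NULL, 8); (NULL, 8); (NULL, 8)

LEFT JOIN keeps every row from `venues`; unmatched rows get NULL for `bookings`'s columns.
Matching on a.venue_id = b.venue_id AND a.cat = b.cat. A NULL in a compared column never satisfies the condition.
- a[0] venue_id=8, cat=OC → no match; kept with NULLs on the b side.
- a[1] venue_id=7, cat=FL → no match; kept with NULLs on the b side.
- a[2] venue_id=7, cat=RF → no match; kept with NULLs on the b side.
- a[3] venue_id=8, cat=OC → no match; kept with NULLs on the b side.
- a[4] venue_id=4, cat=FL → 1 match(es) in b → 1 row(s).
- a[5] venue_id=8, cat=OC → no match; kept with NULLs on the b side.
After projecting and ordering:
b.attendees | a.venue_id
104 | 4
NULL | 7
NULL | 7
NULL | 8
NULL | 8
NULL | 8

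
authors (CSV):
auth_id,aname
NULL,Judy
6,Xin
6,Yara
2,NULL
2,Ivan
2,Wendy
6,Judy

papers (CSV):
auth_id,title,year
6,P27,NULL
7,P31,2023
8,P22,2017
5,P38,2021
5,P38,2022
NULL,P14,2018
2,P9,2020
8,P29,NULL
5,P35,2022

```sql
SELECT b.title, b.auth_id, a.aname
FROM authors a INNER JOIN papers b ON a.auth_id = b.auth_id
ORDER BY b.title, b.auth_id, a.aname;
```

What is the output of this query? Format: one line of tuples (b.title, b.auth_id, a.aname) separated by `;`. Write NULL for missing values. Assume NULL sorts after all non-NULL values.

(P27, 6, Judy); (P27, 6, Xin); (P27, 6, Yara); (P9, 2, Ivan); (P9, 2, Wendy); (P9, 2, NULL)

INNER JOIN keeps only pairs where the ON condition holds.
Matching on a.auth_id = b.auth_id. A NULL in a compared column never satisfies the condition.
- a (auth_id=NULL) has no partner → excluded.
- a (auth_id=6) pairs with 1 row(s) of b.
- a (auth_id=6) pairs with 1 row(s) of b.
- a (auth_id=2) pairs with 1 row(s) of b.
- a (auth_id=2) pairs with 1 row(s) of b.
- a (auth_id=2) pairs with 1 row(s) of b.
- a (auth_id=6) pairs with 1 row(s) of b.
After projecting and ordering:
b.title | b.auth_id | a.aname
P27 | 6 | Judy
P27 | 6 | Xin
P27 | 6 | Yara
P9 | 2 | Ivan
P9 | 2 | Wendy
P9 | 2 | NULL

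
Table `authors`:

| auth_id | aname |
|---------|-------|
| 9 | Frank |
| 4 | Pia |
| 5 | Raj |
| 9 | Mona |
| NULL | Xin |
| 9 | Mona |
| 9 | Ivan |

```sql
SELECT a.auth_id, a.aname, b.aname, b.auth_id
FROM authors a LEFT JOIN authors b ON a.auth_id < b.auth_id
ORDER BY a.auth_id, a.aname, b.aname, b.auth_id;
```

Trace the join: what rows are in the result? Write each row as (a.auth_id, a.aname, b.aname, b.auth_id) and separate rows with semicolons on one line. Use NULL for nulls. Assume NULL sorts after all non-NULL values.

(4, Pia, Frank, 9); (4, Pia, Ivan, 9); (4, Pia, Mona, 9); (4, Pia, Mona, 9); (4, Pia, Raj, 5); (5, Raj, Frank, 9); (5, Raj, Ivan, 9); (5, Raj, Mona, 9); (5, Raj, Mona, 9); (9, Frank, NULL, NULL); (9, Ivan, NULL, NULL); (9, Mona, NULL, NULL); (9, Mona, NULL, NULL); (NULL, Xin, NULL, NULL)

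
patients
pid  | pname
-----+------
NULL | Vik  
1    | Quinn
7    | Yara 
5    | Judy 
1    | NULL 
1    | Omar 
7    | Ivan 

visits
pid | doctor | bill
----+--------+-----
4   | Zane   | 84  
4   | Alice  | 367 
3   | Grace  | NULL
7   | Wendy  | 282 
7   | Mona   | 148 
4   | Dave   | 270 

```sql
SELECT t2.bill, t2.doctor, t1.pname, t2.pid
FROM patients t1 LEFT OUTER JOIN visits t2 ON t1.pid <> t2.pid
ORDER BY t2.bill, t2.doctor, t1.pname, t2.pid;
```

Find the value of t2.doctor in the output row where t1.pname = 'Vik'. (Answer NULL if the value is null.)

NULL

LEFT JOIN keeps every row from `patients`; unmatched rows get NULL for `visits`'s columns.
Matching on t1.pid <> t2.pid. A NULL in a compared column never satisfies the condition.
- pid=NULL: no t2 row matches, row kept with t2 columns NULL.
- pid=1: 6 matching t2 row(s), so 6 row(s) emitted.
- pid=7: 4 matching t2 row(s), so 4 row(s) emitted.
- pid=5: 6 matching t2 row(s), so 6 row(s) emitted.
- pid=1: 6 matching t2 row(s), so 6 row(s) emitted.
- pid=1: 6 matching t2 row(s), so 6 row(s) emitted.
- pid=7: 4 matching t2 row(s), so 4 row(s) emitted.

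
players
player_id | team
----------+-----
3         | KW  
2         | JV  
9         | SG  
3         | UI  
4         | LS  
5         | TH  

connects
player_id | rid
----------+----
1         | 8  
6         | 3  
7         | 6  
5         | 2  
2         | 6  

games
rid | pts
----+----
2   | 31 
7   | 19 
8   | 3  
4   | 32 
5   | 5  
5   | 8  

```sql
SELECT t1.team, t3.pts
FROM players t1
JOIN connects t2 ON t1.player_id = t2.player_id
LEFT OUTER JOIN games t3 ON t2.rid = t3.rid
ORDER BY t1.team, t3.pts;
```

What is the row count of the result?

2

Step 1 — t1 INNER JOIN t2 on player_id → 2 row(s).
Then LEFT JOIN `games t3` on rid: each of those 2 rows is kept; rows whose t2.rid has no match in t3 get NULL for t3's columns.
Result: 2 row(s).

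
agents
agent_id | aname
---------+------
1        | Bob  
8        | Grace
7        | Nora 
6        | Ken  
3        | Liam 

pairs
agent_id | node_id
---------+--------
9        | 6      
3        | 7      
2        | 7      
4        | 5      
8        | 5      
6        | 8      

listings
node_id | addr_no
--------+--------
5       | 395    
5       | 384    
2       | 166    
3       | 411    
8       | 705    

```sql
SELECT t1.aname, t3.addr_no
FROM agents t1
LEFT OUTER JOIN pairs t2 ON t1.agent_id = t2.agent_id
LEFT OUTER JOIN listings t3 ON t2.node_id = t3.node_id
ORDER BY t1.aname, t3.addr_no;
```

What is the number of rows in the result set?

Evaluate left to right. First `agents t1 LEFT JOIN pairs t2` on agent_id: 5 row(s).
Then LEFT JOIN `listings t3` on node_id: each of those 5 rows is kept; rows whose t2.node_id has no match in t3 get NULL for t3's columns.
Result: 6 row(s).

6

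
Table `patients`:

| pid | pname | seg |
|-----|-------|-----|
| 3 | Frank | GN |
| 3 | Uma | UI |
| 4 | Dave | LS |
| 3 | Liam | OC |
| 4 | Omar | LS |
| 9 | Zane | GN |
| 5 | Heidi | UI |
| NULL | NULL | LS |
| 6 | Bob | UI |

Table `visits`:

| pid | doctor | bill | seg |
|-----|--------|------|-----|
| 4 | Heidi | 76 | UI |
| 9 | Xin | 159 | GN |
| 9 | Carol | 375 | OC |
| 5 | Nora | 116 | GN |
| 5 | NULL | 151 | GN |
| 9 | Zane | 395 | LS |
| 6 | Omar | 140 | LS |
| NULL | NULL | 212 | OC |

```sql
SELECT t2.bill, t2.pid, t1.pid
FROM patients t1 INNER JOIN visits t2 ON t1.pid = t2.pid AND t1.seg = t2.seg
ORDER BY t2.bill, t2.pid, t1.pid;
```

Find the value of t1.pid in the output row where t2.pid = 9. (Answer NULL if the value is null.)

9

INNER JOIN keeps only pairs where the ON condition holds.
Matching on t1.pid = t2.pid AND t1.seg = t2.seg. A NULL in a compared column never satisfies the condition.
- t1 row (pid=3, seg=GN): no match → dropped.
- t1 row (pid=3, seg=UI): no match → dropped.
- t1 row (pid=4, seg=LS): no match → dropped.
- t1 row (pid=3, seg=OC): no match → dropped.
- t1 row (pid=4, seg=LS): no match → dropped.
- t1 row (pid=9, seg=GN): matches 1 t2 row(s) → 1 output row(s).
- t1 row (pid=5, seg=UI): no match → dropped.
- t1 row (pid=NULL, seg=LS): no match → dropped.
- t1 row (pid=6, seg=UI): no match → dropped.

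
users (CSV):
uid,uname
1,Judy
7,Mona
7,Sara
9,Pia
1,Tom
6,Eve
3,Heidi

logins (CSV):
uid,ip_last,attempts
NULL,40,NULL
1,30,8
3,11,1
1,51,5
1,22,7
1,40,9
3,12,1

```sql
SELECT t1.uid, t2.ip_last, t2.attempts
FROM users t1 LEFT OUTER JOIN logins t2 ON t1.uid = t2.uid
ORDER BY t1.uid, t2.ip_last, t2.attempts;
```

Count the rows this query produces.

14

LEFT JOIN keeps every row from `users`; unmatched rows get NULL for `logins`'s columns.
Matching on t1.uid = t2.uid. A NULL in a compared column never satisfies the condition.
- t1[0] uid=1 → 4 match(es) in t2 → 4 row(s).
- t1[1] uid=7 → no match; kept with NULLs on the t2 side.
- t1[2] uid=7 → no match; kept with NULLs on the t2 side.
- t1[3] uid=9 → no match; kept with NULLs on the t2 side.
- t1[4] uid=1 → 4 match(es) in t2 → 4 row(s).
- t1[5] uid=6 → no match; kept with NULLs on the t2 side.
- t1[6] uid=3 → 2 match(es) in t2 → 2 row(s).
Total: 10 matched + 4 padded = 14 rows.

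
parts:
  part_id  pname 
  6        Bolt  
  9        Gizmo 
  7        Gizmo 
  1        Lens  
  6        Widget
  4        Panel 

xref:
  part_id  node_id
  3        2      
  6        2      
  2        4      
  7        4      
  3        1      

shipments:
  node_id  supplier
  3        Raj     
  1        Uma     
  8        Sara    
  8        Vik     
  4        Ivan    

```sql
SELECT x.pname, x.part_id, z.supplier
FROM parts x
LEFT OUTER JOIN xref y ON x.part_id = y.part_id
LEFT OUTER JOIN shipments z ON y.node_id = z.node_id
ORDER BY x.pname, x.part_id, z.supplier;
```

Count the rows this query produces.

6

Step 1 — x LEFT JOIN y on part_id → 6 row(s).
Then LEFT JOIN `shipments z` on node_id: each of those 6 rows is kept; rows whose y.node_id has no match in z get NULL for z's columns.
Result: 6 row(s).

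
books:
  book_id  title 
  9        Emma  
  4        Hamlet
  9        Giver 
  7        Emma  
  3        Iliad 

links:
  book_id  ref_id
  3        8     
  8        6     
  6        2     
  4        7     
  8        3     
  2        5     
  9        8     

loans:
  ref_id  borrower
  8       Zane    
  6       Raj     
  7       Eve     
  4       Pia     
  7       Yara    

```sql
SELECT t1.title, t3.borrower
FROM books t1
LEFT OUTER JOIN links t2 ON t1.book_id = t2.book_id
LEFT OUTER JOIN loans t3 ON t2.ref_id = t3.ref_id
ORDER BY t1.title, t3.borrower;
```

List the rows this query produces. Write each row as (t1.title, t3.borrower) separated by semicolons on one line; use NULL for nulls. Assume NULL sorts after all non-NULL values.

Evaluate left to right. First `books t1 LEFT JOIN links t2` on book_id: 5 row(s).
Then LEFT JOIN `loans t3` on ref_id: each of those 5 rows is kept; rows whose t2.ref_id has no match in t3 get NULL for t3's columns.

(Emma, Zane); (Emma, NULL); (Giver, Zane); (Hamlet, Eve); (Hamlet, Yara); (Iliad, Zane)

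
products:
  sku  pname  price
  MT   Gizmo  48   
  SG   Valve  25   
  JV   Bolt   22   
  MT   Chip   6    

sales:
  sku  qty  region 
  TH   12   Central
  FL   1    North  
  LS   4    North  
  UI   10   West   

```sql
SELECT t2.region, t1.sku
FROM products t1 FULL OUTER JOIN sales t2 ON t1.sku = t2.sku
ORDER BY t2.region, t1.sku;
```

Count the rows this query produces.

FULL OUTER JOIN keeps every row from both sides; unmatched rows get NULL for the other side's columns.
Matching on t1.sku = t2.sku.
- t1 row (sku=MT): no match → kept, t2 columns NULL.
- t1 row (sku=SG): no match → kept, t2 columns NULL.
- t1 row (sku=JV): no match → kept, t2 columns NULL.
- t1 row (sku=MT): no match → kept, t2 columns NULL.
- 4 t2 row(s) had no t1 match → kept, t1 columns NULL.
Total: 0 matched + 8 padded = 8 rows.

8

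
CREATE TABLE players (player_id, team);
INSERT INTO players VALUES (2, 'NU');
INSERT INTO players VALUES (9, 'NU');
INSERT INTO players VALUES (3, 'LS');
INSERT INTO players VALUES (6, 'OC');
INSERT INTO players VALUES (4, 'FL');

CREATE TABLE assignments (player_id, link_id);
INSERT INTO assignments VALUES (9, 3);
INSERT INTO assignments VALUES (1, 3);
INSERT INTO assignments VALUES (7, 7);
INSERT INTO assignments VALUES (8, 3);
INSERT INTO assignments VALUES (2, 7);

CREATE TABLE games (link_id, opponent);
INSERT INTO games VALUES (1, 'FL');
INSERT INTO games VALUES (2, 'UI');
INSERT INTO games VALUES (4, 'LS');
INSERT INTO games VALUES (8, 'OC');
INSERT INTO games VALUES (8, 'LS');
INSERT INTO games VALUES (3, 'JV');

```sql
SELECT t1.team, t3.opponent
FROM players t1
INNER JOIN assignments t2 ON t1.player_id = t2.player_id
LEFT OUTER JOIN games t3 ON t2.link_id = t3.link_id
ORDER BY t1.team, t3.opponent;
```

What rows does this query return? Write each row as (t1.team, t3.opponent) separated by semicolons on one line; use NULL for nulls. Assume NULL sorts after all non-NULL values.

Evaluate left to right. First `players t1 INNER JOIN assignments t2` on player_id: 2 row(s).
Then LEFT JOIN `games t3` on link_id: each of those 2 rows is kept; rows whose t2.link_id has no match in t3 get NULL for t3's columns.

(NU, JV); (NU, NULL)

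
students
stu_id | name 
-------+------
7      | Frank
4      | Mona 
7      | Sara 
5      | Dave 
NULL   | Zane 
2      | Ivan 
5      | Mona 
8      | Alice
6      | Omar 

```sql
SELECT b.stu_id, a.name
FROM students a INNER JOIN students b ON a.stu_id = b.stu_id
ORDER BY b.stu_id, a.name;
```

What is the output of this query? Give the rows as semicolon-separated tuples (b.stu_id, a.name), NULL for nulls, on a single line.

(2, Ivan); (4, Mona); (5, Dave); (5, Dave); (5, Mona); (5, Mona); (6, Omar); (7, Frank); (7, Frank); (7, Sara); (7, Sara); (8, Alice)

INNER JOIN keeps only pairs where the ON condition holds.
Matching on a.stu_id = b.stu_id. A NULL in a compared column never satisfies the condition.
Matched pairs: 12.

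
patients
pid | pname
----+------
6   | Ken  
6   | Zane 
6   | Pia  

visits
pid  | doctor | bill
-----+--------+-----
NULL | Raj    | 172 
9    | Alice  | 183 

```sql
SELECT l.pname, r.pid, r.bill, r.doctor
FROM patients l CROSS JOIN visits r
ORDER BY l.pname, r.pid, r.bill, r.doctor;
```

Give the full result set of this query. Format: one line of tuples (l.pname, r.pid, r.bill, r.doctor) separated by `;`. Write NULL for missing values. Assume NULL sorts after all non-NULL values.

(Ken, 9, 183, Alice); (Ken, NULL, 172, Raj); (Pia, 9, 183, Alice); (Pia, NULL, 172, Raj); (Zane, 9, 183, Alice); (Zane, NULL, 172, Raj)

CROSS JOIN pairs every row of `patients` with every row of `visits`: 3 × 2 = 6 rows.
After projecting and ordering:
l.pname | r.pid | r.bill | r.doctor
Ken | 9 | 183 | Alice
Ken | NULL | 172 | Raj
Pia | 9 | 183 | Alice
Pia | NULL | 172 | Raj
Zane | 9 | 183 | Alice
Zane | NULL | 172 | Raj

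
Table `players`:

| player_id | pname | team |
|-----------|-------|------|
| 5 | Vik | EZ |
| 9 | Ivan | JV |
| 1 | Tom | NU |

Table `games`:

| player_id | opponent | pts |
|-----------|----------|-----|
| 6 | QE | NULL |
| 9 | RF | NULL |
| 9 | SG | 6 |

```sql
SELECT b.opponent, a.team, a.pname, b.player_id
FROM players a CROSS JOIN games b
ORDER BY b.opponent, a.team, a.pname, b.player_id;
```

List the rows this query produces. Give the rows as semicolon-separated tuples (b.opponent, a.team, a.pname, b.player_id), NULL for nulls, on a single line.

CROSS JOIN pairs every row of `players` with every row of `games`: 3 × 3 = 9 rows.
After projecting and ordering:
b.opponent | a.team | a.pname | b.player_id
QE | EZ | Vik | 6
QE | JV | Ivan | 6
QE | NU | Tom | 6
RF | EZ | Vik | 9
RF | JV | Ivan | 9
RF | NU | Tom | 9
SG | EZ | Vik | 9
SG | JV | Ivan | 9
SG | NU | Tom | 9

(QE, EZ, Vik, 6); (QE, JV, Ivan, 6); (QE, NU, Tom, 6); (RF, EZ, Vik, 9); (RF, JV, Ivan, 9); (RF, NU, Tom, 9); (SG, EZ, Vik, 9); (SG, JV, Ivan, 9); (SG, NU, Tom, 9)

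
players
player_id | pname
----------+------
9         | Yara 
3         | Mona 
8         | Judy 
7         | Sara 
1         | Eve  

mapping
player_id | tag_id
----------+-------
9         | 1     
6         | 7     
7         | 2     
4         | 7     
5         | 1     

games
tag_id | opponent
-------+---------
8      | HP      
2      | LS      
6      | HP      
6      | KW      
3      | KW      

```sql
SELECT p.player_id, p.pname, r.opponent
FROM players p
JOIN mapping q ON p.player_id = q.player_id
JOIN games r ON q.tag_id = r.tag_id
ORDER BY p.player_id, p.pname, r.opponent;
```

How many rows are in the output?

1

Step 1 — p INNER JOIN q on player_id → 2 row(s).
Then INNER JOIN `games r` on tag_id: keep only rows whose q.tag_id appears in r.
Result: 1 row(s).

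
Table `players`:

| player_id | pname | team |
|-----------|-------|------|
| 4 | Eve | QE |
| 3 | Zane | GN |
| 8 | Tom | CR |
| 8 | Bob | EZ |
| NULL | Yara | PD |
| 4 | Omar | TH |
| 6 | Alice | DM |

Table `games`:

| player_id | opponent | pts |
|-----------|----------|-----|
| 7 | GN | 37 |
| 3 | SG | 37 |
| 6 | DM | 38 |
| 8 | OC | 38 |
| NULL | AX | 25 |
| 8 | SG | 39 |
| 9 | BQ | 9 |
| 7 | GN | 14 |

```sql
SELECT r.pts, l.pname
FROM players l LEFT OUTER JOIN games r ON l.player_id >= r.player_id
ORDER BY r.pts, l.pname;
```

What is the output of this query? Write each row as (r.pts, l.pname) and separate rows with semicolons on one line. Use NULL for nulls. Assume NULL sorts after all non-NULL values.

(14, Bob); (14, Tom); (37, Alice); (37, Bob); (37, Bob); (37, Eve); (37, Omar); (37, Tom); (37, Tom); (37, Zane); (38, Alice); (38, Bob); (38, Bob); (38, Tom); (38, Tom); (39, Bob); (39, Tom); (NULL, Yara)

LEFT JOIN keeps every row from `players`; unmatched rows get NULL for `games`'s columns.
Matching on l.player_id >= r.player_id. A NULL in a compared column never satisfies the condition.
- player_id=4: 1 matching r row(s), so 1 row(s) emitted.
- player_id=3: 1 matching r row(s), so 1 row(s) emitted.
- player_id=8: 6 matching r row(s), so 6 row(s) emitted.
- player_id=8: 6 matching r row(s), so 6 row(s) emitted.
- player_id=NULL: no r row matches, row kept with r columns NULL.
- player_id=4: 1 matching r row(s), so 1 row(s) emitted.
- player_id=6: 2 matching r row(s), so 2 row(s) emitted.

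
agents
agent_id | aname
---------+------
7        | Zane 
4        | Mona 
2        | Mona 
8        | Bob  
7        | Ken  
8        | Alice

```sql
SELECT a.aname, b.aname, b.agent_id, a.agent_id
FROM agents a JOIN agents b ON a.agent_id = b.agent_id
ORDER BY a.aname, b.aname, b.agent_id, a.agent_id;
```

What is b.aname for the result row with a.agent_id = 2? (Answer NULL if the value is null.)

INNER JOIN keeps only pairs where the ON condition holds.
Matching on a.agent_id = b.agent_id.
Matched pairs: 10.

Mona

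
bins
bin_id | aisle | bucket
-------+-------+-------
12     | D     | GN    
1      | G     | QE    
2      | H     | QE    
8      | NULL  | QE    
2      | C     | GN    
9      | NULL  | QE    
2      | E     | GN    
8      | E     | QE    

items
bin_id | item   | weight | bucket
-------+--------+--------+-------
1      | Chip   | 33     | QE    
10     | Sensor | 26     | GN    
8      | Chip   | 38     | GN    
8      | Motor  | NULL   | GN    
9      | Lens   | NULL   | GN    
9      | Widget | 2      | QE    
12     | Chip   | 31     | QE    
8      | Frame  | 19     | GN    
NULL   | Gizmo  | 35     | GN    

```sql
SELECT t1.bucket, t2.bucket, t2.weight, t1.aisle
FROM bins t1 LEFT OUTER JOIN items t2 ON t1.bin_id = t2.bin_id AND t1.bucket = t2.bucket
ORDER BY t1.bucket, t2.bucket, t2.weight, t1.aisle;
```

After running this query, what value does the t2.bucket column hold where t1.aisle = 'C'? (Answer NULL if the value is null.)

NULL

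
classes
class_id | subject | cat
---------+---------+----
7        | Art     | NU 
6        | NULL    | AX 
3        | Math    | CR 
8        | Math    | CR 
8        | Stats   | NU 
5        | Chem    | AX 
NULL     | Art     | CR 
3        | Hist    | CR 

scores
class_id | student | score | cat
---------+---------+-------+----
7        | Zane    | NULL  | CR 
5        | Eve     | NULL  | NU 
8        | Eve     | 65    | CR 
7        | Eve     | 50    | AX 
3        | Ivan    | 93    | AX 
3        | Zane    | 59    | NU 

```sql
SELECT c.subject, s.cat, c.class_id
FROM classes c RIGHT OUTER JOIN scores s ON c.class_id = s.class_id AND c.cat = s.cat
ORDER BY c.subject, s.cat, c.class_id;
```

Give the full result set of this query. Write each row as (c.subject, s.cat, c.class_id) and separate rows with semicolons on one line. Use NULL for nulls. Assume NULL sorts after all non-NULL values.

(Math, CR, 8); (NULL, AX, NULL); (NULL, AX, NULL); (NULL, CR, NULL); (NULL, NU, NULL); (NULL, NU, NULL)

RIGHT JOIN keeps every row from `scores`; unmatched rows get NULL for `classes`'s columns.
Matching on c.class_id = s.class_id AND c.cat = s.cat. A NULL in a compared column never satisfies the condition.
Matched pairs: 1; unmatched s rows kept: 5.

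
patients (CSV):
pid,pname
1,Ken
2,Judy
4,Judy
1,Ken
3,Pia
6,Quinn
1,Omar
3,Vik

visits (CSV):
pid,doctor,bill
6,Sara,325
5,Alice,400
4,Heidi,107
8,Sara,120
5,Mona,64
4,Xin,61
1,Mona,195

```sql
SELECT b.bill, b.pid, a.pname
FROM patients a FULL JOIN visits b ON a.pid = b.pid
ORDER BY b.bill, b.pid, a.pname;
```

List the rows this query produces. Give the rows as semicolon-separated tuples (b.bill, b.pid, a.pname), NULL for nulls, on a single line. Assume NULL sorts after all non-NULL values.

FULL OUTER JOIN keeps every row from both sides; unmatched rows get NULL for the other side's columns.
Matching on a.pid = b.pid.
- a (pid=1) pairs with 1 row(s) of b.
- a (pid=2) has no partner → padded with NULL.
- a (pid=4) pairs with 2 row(s) of b.
- a (pid=1) pairs with 1 row(s) of b.
- a (pid=3) has no partner → padded with NULL.
- a (pid=6) pairs with 1 row(s) of b.
- a (pid=1) pairs with 1 row(s) of b.
- a (pid=3) has no partner → padded with NULL.
- 3 row(s) from b found no a partner → padded with NULL.

(61, 4, Judy); (64, 5, NULL); (107, 4, Judy); (120, 8, NULL); (195, 1, Ken); (195, 1, Ken); (195, 1, Omar); (325, 6, Quinn); (400, 5, NULL); (NULL, NULL, Judy); (NULL, NULL, Pia); (NULL, NULL, Vik)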